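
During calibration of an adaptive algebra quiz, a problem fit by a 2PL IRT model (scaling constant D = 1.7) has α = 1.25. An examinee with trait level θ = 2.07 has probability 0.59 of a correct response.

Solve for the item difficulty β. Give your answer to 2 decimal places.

1.90

P(θ) = 1 / (1 + exp(−D·α(θ − β)))
logit(0.59) = ln(0.59/0.41) = 0.3640
β = θ − logit/(1.7·α) = 2.07 − 0.3640/2.1250 = 1.8987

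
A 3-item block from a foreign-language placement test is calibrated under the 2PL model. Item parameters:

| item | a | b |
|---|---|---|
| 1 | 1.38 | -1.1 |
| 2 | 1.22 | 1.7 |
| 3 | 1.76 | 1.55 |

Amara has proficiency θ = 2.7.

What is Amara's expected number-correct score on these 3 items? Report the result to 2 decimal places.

2.65

P(θ) = 1 / (1 + exp(−a(θ − b)))
P_1 = 1/(1+e^{-5.2440}) = 0.9947
P_2 = 1/(1+e^{-1.2200}) = 0.7721
P_3 = 1/(1+e^{-2.0240}) = 0.8833
E[score] = 0.9947 + 0.7721 + 0.8833 = 2.6501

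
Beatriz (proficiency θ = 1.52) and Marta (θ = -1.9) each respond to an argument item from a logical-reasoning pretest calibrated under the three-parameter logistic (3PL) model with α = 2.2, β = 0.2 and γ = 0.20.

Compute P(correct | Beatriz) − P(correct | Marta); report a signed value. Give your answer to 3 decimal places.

0.751

P(θ) = γ + (1 − γ) · 1 / (1 + exp(−α(θ − β)))
P(Beatriz) = 0.9584  [exponent 2.9040]
P(Marta) = 0.2078  [exponent -4.6200]
Difference = 0.9584 − 0.2078 = 0.7506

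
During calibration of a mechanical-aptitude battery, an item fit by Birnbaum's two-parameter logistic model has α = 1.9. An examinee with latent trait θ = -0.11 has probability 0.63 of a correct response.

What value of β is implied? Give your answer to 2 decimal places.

P(θ) = 1 / (1 + exp(−α(θ − β)))
logit(0.63) = ln(0.63/0.37) = 0.5322
β = θ − logit/(α) = -0.11 − 0.5322/1.9000 = -0.3901

-0.39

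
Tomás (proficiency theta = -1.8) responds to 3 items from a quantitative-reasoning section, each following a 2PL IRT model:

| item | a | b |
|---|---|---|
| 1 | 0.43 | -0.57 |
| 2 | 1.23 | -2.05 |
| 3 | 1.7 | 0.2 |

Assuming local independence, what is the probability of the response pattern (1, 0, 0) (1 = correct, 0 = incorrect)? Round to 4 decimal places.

P(theta) = 1 / (1 + exp(−a(theta − b)))
P_1 = 1/(1+e^{0.5289}) = 0.3708
P_2 = 1/(1+e^{-0.3075}) = 0.5763
P_3 = 1/(1+e^{3.4000}) = 0.0323
L = P_1 × (1−P_2) × (1−P_3) = 0.3708 × 0.4237 × 0.9677 = 0.15203

0.1520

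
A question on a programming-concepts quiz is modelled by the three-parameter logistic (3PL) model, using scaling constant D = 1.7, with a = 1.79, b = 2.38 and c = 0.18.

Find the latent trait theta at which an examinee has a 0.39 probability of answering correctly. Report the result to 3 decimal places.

P(theta) = c + (1 − c) · 1 / (1 + exp(−D·a(theta − b)))
Remove guessing floor: (0.39 − 0.18)/(1 − 0.18) = 0.2561
logit = ln(0.2561/0.7439) = -1.0664
theta = b + logit/(1.7·a) = 2.38 + (-1.0664)/3.0430 = 2.0296

2.030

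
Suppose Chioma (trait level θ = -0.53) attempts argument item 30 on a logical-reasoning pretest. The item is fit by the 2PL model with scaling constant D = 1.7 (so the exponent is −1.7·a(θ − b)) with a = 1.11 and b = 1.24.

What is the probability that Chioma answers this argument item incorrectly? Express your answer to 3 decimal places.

P(θ) = 1 / (1 + exp(−D·a(θ − b)))
Exponent: 1.7 × 1.11 × (-0.53 − 1.24) = -3.3400
1/(1 + e^{3.3400}) = 0.0342
P = 0.0342
P(incorrect) = 1 − 0.0342 = 0.9658

0.966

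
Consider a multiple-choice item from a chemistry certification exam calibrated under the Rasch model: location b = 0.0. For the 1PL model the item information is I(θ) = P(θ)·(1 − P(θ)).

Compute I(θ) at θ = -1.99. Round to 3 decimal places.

0.106

P = 1/(1+e^{1.9900}) = 0.1203
P(1−P) = 0.1203 × 0.8797 = 0.1058
I = P(1−P) = 0.10580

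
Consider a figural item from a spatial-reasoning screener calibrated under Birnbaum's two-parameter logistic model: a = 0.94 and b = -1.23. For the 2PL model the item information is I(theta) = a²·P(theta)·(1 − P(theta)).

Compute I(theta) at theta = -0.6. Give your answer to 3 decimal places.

P = 1/(1+e^{-0.5922}) = 0.6439
P(1−P) = 0.6439 × 0.3561 = 0.2293
I = a² × P(1−P) = 0.94² × 0.2293 = 0.20261

0.203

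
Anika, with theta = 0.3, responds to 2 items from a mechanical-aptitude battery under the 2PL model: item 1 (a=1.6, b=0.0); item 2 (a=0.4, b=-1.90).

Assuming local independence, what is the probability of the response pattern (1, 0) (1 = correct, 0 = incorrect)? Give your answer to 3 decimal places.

P(theta) = 1 / (1 + exp(−a(theta − b)))
P_1 = 1/(1+e^{-0.4800}) = 0.6177
P_2 = 1/(1+e^{-0.8800}) = 0.7068
L = P_1 × (1−P_2) = 0.6177 × 0.2932 = 0.18111

0.181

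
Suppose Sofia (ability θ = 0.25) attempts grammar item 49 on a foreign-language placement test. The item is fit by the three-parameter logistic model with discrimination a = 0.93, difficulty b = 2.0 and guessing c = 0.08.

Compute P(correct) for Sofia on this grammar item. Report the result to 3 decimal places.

0.231

P(θ) = c + (1 − c) · 1 / (1 + exp(−a(θ − b)))
Exponent: 0.93 × (0.25 − 2.0) = -1.6275
1/(1 + e^{1.6275}) = 0.1642
P = 0.08 + 0.92 × 0.1642 = 0.2310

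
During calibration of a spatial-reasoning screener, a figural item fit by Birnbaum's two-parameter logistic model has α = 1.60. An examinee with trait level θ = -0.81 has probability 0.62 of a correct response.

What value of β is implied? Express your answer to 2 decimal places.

P(θ) = 1 / (1 + exp(−α(θ − β)))
logit(0.62) = ln(0.62/0.38) = 0.4895
β = θ − logit/(α) = -0.81 − 0.4895/1.6000 = -1.1160

-1.12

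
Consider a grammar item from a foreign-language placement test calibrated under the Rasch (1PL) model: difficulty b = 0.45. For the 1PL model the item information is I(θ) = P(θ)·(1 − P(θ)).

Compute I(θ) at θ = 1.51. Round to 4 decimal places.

0.1911

P = 1/(1+e^{-1.0600}) = 0.7427
P(1−P) = 0.7427 × 0.2573 = 0.1911
I = P(1−P) = 0.19110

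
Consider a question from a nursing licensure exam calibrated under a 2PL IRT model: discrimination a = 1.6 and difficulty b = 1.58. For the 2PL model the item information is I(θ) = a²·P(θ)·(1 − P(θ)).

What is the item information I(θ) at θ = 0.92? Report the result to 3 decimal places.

0.490

P = 1/(1+e^{1.0560}) = 0.2581
P(1−P) = 0.2581 × 0.7419 = 0.1915
I = a² × P(1−P) = 1.6² × 0.1915 = 0.49017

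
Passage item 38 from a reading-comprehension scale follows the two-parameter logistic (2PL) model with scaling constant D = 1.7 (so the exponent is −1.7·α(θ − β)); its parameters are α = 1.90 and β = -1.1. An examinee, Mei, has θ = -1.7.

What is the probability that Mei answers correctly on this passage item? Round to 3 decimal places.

P(θ) = 1 / (1 + exp(−D·α(θ − β)))
Exponent: 1.7 × 1.90 × (-1.7 − (-1.1)) = -1.9380
1/(1 + e^{1.9380}) = 0.1259
P = 0.1259

0.126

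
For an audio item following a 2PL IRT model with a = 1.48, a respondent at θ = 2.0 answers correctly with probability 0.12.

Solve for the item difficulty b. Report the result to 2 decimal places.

3.35

P(θ) = 1 / (1 + exp(−a(θ − b)))
logit(0.12) = ln(0.12/0.88) = -1.9924
b = θ − logit/(a) = 2.0 − (-1.9924)/1.4800 = 3.3462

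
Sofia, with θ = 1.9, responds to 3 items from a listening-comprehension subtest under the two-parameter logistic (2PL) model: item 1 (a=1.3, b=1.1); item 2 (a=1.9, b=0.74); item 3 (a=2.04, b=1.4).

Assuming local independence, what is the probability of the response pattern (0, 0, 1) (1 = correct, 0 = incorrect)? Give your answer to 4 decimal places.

P(θ) = 1 / (1 + exp(−a(θ − b)))
P_1 = 1/(1+e^{-1.0400}) = 0.7389
P_2 = 1/(1+e^{-2.2040}) = 0.9006
P_3 = 1/(1+e^{-1.0200}) = 0.7350
L = (1−P_1) × (1−P_2) × P_3 = 0.2611 × 0.0994 × 0.7350 = 0.01908

0.0191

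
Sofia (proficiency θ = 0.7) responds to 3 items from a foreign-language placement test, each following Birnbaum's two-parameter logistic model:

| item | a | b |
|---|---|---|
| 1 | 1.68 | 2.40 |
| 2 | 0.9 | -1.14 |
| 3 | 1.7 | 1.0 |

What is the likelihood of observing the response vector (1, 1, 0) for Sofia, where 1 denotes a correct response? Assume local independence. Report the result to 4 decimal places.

0.0285

P(θ) = 1 / (1 + exp(−a(θ − b)))
P_1 = 1/(1+e^{2.8560}) = 0.0544
P_2 = 1/(1+e^{-1.6560}) = 0.8397
P_3 = 1/(1+e^{0.5100}) = 0.3752
L = P_1 × P_2 × (1−P_3) = 0.0544 × 0.8397 × 0.6248 = 0.02853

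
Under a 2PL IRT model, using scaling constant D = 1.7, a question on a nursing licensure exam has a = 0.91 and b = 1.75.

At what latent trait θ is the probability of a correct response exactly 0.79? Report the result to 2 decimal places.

2.61

P(θ) = 1 / (1 + exp(−D·a(θ − b)))
logit = ln(0.7900/0.2100) = 1.3249
θ = b + logit/(1.7·a) = 1.75 + 1.3249/1.5470 = 2.6064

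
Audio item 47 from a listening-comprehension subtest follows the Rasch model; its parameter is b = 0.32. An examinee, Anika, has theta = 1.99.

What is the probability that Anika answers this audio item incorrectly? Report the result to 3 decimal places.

P(theta) = 1 / (1 + exp(−(theta − b)))
Exponent: (1.99 − 0.32) = 1.6700
1/(1 + e^{-1.6700}) = 0.8416
P = 0.8416
P(incorrect) = 1 − 0.8416 = 0.1584

0.158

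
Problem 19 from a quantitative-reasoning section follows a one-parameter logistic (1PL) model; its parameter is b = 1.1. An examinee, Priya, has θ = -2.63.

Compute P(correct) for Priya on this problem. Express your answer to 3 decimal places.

0.023

P(θ) = 1 / (1 + exp(−(θ − b)))
Exponent: (-2.63 − 1.1) = -3.7300
1/(1 + e^{3.7300}) = 0.0234
P = 0.0234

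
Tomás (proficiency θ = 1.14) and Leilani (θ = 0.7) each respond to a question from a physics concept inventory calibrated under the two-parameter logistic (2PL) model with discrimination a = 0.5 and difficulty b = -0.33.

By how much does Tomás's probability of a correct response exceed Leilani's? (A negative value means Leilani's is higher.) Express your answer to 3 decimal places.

P(θ) = 1 / (1 + exp(−a(θ − b)))
P(Tomás) = 0.6759  [exponent 0.7350]
P(Leilani) = 0.6260  [exponent 0.5150]
Difference = 0.6759 − 0.6260 = 0.0499

0.050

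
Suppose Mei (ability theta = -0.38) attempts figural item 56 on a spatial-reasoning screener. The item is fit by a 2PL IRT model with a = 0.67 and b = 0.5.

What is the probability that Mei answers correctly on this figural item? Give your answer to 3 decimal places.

P(theta) = 1 / (1 + exp(−a(theta − b)))
Exponent: 0.67 × (-0.38 − 0.5) = -0.5896
1/(1 + e^{0.5896}) = 0.3567

0.357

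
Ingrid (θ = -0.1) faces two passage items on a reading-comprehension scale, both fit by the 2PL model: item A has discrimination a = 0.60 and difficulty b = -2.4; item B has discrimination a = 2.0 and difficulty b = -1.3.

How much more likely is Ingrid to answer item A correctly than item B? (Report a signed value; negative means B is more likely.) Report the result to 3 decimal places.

P(θ) = 1 / (1 + exp(−a(θ − b)))
P_A = 0.7990
P_B = 0.9168
P_A − P_B = -0.1178

-0.118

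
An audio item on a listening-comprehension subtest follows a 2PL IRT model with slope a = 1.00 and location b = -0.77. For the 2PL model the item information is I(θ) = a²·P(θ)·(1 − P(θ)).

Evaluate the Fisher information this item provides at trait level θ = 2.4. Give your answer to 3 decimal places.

P = 1/(1+e^{-3.1700}) = 0.9597
P(1−P) = 0.9597 × 0.0403 = 0.0387
I = a² × P(1−P) = 1.00² × 0.0387 = 0.03869

0.039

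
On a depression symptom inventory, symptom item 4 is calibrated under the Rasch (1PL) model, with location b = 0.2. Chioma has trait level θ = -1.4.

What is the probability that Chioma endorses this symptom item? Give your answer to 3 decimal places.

0.168

P(θ) = 1 / (1 + exp(−(θ − b)))
Exponent: (-1.4 − 0.2) = -1.6000
1/(1 + e^{1.6000}) = 0.1680
P = 0.1680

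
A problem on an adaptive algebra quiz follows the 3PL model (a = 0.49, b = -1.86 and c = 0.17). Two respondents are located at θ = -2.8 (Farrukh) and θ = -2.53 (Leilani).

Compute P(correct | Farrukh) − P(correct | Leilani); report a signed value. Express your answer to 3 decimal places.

P(θ) = c + (1 − c) · 1 / (1 + exp(−a(θ − b)))
P(Farrukh) = 0.4911  [exponent -0.4606]
P(Leilani) = 0.5175  [exponent -0.3283]
Difference = 0.4911 − 0.5175 = -0.0264

-0.026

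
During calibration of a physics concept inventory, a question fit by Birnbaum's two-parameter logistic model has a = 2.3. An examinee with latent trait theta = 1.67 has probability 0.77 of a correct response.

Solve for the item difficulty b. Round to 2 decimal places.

P(theta) = 1 / (1 + exp(−a(theta − b)))
logit(0.77) = ln(0.77/0.23) = 1.2083
b = theta − logit/(a) = 1.67 − 1.2083/2.3000 = 1.1446

1.14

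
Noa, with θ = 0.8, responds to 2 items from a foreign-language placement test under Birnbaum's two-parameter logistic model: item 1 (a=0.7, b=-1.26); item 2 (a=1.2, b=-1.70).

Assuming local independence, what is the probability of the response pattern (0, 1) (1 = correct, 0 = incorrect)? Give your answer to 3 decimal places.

0.182

P(θ) = 1 / (1 + exp(−a(θ − b)))
P_1 = 1/(1+e^{-1.4420}) = 0.8088
P_2 = 1/(1+e^{-3.0000}) = 0.9526
L = (1−P_1) × P_2 = 0.1912 × 0.9526 = 0.18217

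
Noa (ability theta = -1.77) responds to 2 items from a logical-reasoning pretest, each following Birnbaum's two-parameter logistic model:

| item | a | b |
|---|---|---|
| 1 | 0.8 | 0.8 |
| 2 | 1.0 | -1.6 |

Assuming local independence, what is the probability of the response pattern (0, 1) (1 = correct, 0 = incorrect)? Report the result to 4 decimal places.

P(theta) = 1 / (1 + exp(−a(theta − b)))
P_1 = 1/(1+e^{2.0560}) = 0.1134
P_2 = 1/(1+e^{0.1700}) = 0.4576
L = (1−P_1) × P_2 = 0.8866 × 0.4576 = 0.40569

0.4057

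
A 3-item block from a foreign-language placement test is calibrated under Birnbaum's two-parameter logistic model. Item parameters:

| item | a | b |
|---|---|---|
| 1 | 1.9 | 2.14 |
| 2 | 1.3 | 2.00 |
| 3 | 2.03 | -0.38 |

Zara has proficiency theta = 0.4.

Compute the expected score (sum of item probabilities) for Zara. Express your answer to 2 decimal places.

0.98

P(theta) = 1 / (1 + exp(−a(theta − b)))
P_1 = 1/(1+e^{3.3060}) = 0.0354
P_2 = 1/(1+e^{2.0800}) = 0.1111
P_3 = 1/(1+e^{-1.5834}) = 0.8297
E[score] = 0.0354 + 0.1111 + 0.8297 = 0.9761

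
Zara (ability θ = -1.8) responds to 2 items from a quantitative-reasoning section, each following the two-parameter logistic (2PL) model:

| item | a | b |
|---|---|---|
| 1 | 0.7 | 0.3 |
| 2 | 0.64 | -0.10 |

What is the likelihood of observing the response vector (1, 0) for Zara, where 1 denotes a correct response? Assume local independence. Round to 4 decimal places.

P(θ) = 1 / (1 + exp(−a(θ − b)))
P_1 = 1/(1+e^{1.4700}) = 0.1869
P_2 = 1/(1+e^{1.0880}) = 0.2520
L = P_1 × (1−P_2) = 0.1869 × 0.7480 = 0.13983

0.1398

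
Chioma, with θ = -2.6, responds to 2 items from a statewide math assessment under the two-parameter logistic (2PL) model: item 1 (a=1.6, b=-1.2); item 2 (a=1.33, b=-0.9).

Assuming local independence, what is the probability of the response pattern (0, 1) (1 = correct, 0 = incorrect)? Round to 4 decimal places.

P(θ) = 1 / (1 + exp(−a(θ − b)))
P_1 = 1/(1+e^{2.2400}) = 0.0962
P_2 = 1/(1+e^{2.2610}) = 0.0944
L = (1−P_1) × P_2 = 0.9038 × 0.0944 = 0.08532

0.0853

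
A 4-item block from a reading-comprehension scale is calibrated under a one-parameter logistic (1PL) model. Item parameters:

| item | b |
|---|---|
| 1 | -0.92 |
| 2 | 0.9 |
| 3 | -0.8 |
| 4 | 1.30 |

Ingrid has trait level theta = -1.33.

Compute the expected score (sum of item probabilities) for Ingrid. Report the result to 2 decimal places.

P(theta) = 1 / (1 + exp(−(theta − b)))
P_1 = 1/(1+e^{0.4100}) = 0.3989
P_2 = 1/(1+e^{2.2300}) = 0.0971
P_3 = 1/(1+e^{0.5300}) = 0.3705
P_4 = 1/(1+e^{2.6300}) = 0.0672
E[score] = 0.3989 + 0.0971 + 0.3705 + 0.0672 = 0.9338

0.93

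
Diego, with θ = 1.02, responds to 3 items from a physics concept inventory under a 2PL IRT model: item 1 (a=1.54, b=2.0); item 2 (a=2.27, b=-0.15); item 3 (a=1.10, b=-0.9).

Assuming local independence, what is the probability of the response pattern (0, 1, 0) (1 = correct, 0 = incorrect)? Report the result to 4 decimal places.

P(θ) = 1 / (1 + exp(−a(θ − b)))
P_1 = 1/(1+e^{1.5092}) = 0.1811
P_2 = 1/(1+e^{-2.6559}) = 0.9344
P_3 = 1/(1+e^{-2.1120}) = 0.8921
L = (1−P_1) × P_2 × (1−P_3) = 0.8189 × 0.9344 × 0.1079 = 0.08259

0.0826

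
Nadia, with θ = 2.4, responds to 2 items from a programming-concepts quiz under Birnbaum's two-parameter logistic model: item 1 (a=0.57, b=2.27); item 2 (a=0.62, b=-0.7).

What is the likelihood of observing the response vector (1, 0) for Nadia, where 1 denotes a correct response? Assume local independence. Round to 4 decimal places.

P(θ) = 1 / (1 + exp(−a(θ − b)))
P_1 = 1/(1+e^{-0.0741}) = 0.5185
P_2 = 1/(1+e^{-1.9220}) = 0.8724
L = P_1 × (1−P_2) = 0.5185 × 0.1276 = 0.06618

0.0662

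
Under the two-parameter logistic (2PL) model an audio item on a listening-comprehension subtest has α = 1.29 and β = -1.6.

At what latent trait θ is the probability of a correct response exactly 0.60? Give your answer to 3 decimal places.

-1.286

P(θ) = 1 / (1 + exp(−α(θ − β)))
logit = ln(0.6000/0.4000) = 0.4055
θ = β + logit/(α) = -1.6 + 0.4055/1.2900 = -1.2857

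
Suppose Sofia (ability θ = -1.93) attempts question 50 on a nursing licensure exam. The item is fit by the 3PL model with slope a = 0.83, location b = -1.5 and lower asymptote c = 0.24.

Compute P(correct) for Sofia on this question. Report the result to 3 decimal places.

P(θ) = c + (1 − c) · 1 / (1 + exp(−a(θ − b)))
Exponent: 0.83 × (-1.93 − (-1.5)) = -0.3569
1/(1 + e^{0.3569}) = 0.4117
P = 0.24 + 0.76 × 0.4117 = 0.5529

0.553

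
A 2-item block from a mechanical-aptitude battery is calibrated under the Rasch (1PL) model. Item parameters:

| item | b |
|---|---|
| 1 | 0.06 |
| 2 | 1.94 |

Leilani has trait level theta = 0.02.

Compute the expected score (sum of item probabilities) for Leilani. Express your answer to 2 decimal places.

P(theta) = 1 / (1 + exp(−(theta − b)))
P_1 = 1/(1+e^{0.0400}) = 0.4900
P_2 = 1/(1+e^{1.9200}) = 0.1279
E[score] = 0.4900 + 0.1279 = 0.6179

0.62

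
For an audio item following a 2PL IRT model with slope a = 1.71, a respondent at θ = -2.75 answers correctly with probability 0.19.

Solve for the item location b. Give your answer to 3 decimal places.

P(θ) = 1 / (1 + exp(−a(θ − b)))
logit(0.19) = ln(0.19/0.81) = -1.4500
b = θ − logit/(a) = -2.75 − (-1.4500)/1.7100 = -1.9020

-1.902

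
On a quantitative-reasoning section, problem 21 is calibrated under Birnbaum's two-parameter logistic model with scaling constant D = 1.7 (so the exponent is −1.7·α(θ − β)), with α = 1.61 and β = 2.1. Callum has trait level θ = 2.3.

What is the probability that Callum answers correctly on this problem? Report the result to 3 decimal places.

0.634

P(θ) = 1 / (1 + exp(−D·α(θ − β)))
Exponent: 1.7 × 1.61 × (2.3 − 2.1) = 0.5474
1/(1 + e^{-0.5474}) = 0.6335
P = 0.6335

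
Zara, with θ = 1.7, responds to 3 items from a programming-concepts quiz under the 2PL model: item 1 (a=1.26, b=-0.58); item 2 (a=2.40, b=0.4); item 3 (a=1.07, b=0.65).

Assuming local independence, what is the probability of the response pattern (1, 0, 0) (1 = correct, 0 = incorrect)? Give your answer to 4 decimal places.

0.0098

P(θ) = 1 / (1 + exp(−a(θ − b)))
P_1 = 1/(1+e^{-2.8728}) = 0.9465
P_2 = 1/(1+e^{-3.1200}) = 0.9577
P_3 = 1/(1+e^{-1.1235}) = 0.7546
L = P_1 × (1−P_2) × (1−P_3) = 0.9465 × 0.0423 × 0.2454 = 0.00982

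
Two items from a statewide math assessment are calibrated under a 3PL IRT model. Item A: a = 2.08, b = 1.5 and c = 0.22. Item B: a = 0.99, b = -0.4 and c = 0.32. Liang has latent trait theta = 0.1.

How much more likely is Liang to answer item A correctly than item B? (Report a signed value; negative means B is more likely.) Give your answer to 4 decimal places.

-0.4823

P(theta) = c + (1 − c) · 1 / (1 + exp(−a(theta − b)))
P_A = 0.2602
P_B = 0.7425
P_A − P_B = -0.4823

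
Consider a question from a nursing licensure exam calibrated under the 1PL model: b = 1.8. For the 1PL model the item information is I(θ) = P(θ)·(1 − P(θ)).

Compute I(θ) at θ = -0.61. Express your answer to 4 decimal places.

0.0756

P = 1/(1+e^{2.4100}) = 0.0824
P(1−P) = 0.0824 × 0.9176 = 0.0756
I = P(1−P) = 0.07562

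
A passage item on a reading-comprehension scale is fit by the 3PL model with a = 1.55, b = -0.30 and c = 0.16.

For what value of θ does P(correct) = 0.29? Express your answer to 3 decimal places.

P(θ) = c + (1 − c) · 1 / (1 + exp(−a(θ − b)))
Remove guessing floor: (0.29 − 0.16)/(1 − 0.16) = 0.1548
logit = ln(0.1548/0.8452) = -1.6977
θ = b + logit/(a) = -0.30 + (-1.6977)/1.5500 = -1.3953

-1.395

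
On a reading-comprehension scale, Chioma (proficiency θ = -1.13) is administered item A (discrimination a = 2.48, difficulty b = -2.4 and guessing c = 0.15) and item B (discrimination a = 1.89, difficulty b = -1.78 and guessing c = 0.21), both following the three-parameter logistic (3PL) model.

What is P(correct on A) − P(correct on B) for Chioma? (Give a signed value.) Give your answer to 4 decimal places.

P(θ) = c + (1 − c) · 1 / (1 + exp(−a(θ − b)))
P_A = 0.9651
P_B = 0.8211
P_A − P_B = 0.1439

0.1439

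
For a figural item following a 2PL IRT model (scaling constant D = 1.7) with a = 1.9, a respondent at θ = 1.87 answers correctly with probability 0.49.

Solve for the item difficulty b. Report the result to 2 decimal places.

P(θ) = 1 / (1 + exp(−D·a(θ − b)))
logit(0.49) = ln(0.49/0.51) = -0.0400
b = θ − logit/(1.7·a) = 1.87 − (-0.0400)/3.2300 = 1.8824

1.88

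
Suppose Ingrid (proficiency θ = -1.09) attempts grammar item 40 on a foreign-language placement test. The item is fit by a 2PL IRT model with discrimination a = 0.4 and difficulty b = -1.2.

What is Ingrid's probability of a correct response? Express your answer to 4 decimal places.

P(θ) = 1 / (1 + exp(−a(θ − b)))
Exponent: 0.4 × (-1.09 − (-1.2)) = 0.0440
1/(1 + e^{-0.0440}) = 0.5110

0.5110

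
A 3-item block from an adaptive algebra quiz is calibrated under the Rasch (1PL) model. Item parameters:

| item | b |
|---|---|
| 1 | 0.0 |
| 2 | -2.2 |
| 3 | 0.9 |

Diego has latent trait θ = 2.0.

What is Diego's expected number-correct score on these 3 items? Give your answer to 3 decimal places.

P(θ) = 1 / (1 + exp(−(θ − b)))
P_1 = 1/(1+e^{-2.0000}) = 0.8808
P_2 = 1/(1+e^{-4.2000}) = 0.9852
P_3 = 1/(1+e^{-1.1000}) = 0.7503
E[score] = 0.8808 + 0.9852 + 0.7503 = 2.6163

2.616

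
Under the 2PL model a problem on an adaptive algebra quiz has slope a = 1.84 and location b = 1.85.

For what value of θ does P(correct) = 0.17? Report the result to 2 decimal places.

P(θ) = 1 / (1 + exp(−a(θ − b)))
logit = ln(0.1700/0.8300) = -1.5856
θ = b + logit/(a) = 1.85 + (-1.5856)/1.8400 = 0.9882

0.99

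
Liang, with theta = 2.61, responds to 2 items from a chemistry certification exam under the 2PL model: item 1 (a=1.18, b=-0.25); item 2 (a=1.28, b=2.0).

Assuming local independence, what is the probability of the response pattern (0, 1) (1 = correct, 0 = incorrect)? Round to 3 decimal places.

0.023

P(theta) = 1 / (1 + exp(−a(theta − b)))
P_1 = 1/(1+e^{-3.3748}) = 0.9669
P_2 = 1/(1+e^{-0.7808}) = 0.6859
L = (1−P_1) × P_2 = 0.0331 × 0.6859 = 0.02270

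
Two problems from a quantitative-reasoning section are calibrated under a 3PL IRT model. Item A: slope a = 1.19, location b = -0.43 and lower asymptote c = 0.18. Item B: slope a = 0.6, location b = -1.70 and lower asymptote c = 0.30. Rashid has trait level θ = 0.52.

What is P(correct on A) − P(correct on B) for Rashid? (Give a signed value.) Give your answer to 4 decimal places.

-0.0540

P(θ) = c + (1 − c) · 1 / (1 + exp(−a(θ − b)))
P_A = 0.7999
P_B = 0.8538
P_A − P_B = -0.0540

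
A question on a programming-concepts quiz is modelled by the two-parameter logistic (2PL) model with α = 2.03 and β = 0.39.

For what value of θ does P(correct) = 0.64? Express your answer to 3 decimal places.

P(θ) = 1 / (1 + exp(−α(θ − β)))
logit = ln(0.6400/0.3600) = 0.5754
θ = β + logit/(α) = 0.39 + 0.5754/2.0300 = 0.6734

0.673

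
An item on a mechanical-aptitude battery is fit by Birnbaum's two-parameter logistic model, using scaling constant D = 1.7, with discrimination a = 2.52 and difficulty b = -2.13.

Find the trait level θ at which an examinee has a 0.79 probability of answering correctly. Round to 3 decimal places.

-1.821

P(θ) = 1 / (1 + exp(−D·a(θ − b)))
logit = ln(0.7900/0.2100) = 1.3249
θ = b + logit/(1.7·a) = -2.13 + 1.3249/4.2840 = -1.8207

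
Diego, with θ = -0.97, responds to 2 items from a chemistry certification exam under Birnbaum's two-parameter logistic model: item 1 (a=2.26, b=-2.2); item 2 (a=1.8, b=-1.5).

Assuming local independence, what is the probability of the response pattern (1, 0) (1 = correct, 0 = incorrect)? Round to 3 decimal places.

0.262

P(θ) = 1 / (1 + exp(−a(θ − b)))
P_1 = 1/(1+e^{-2.7798}) = 0.9416
P_2 = 1/(1+e^{-0.9540}) = 0.7219
L = P_1 × (1−P_2) = 0.9416 × 0.2781 = 0.26183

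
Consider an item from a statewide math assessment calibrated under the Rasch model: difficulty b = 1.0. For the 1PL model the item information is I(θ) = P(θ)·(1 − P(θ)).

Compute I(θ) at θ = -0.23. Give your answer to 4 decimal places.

0.1750

P = 1/(1+e^{1.2300}) = 0.2262
P(1−P) = 0.2262 × 0.7738 = 0.1750
I = P(1−P) = 0.17502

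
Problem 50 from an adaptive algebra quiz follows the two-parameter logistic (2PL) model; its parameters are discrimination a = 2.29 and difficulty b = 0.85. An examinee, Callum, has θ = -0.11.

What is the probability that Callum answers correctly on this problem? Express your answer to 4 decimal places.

P(θ) = 1 / (1 + exp(−a(θ − b)))
Exponent: 2.29 × (-0.11 − 0.85) = -2.1984
1/(1 + e^{2.1984}) = 0.0999

0.0999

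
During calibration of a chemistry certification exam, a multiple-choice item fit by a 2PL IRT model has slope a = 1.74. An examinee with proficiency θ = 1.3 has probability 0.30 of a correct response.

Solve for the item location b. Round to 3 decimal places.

P(θ) = 1 / (1 + exp(−a(θ − b)))
logit(0.30) = ln(0.30/0.70) = -0.8473
b = θ − logit/(a) = 1.3 − (-0.8473)/1.7400 = 1.7870

1.787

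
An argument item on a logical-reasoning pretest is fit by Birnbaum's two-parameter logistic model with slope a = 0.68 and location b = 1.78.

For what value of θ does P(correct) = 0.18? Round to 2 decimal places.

-0.45

P(θ) = 1 / (1 + exp(−a(θ − b)))
logit = ln(0.1800/0.8200) = -1.5163
θ = b + logit/(a) = 1.78 + (-1.5163)/0.6800 = -0.4499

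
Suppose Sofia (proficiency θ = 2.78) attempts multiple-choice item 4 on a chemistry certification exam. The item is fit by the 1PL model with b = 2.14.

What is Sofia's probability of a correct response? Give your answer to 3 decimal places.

P(θ) = 1 / (1 + exp(−(θ − b)))
Exponent: (2.78 − 2.14) = 0.6400
1/(1 + e^{-0.6400}) = 0.6548
P = 0.6548

0.655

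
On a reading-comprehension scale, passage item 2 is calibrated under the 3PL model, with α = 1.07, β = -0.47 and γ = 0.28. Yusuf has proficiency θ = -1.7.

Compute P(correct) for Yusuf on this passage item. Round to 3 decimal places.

0.432

P(θ) = γ + (1 − γ) · 1 / (1 + exp(−α(θ − β)))
Exponent: 1.07 × (-1.7 − (-0.47)) = -1.3161
1/(1 + e^{1.3161}) = 0.2115
P = 0.28 + 0.72 × 0.2115 = 0.4323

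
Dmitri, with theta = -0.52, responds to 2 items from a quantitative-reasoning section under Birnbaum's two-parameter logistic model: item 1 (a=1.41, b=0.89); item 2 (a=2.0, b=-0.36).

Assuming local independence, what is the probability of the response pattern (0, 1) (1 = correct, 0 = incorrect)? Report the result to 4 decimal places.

P(theta) = 1 / (1 + exp(−a(theta − b)))
P_1 = 1/(1+e^{1.9881}) = 0.1205
P_2 = 1/(1+e^{0.3200}) = 0.4207
L = (1−P_1) × P_2 = 0.8795 × 0.4207 = 0.37000

0.3700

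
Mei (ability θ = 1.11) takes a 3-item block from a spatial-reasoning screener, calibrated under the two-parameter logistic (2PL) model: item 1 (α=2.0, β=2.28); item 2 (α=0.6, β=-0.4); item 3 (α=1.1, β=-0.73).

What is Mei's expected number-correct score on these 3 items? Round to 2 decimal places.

P(θ) = 1 / (1 + exp(−α(θ − β)))
P_1 = 1/(1+e^{2.3400}) = 0.0879
P_2 = 1/(1+e^{-0.9060}) = 0.7122
P_3 = 1/(1+e^{-2.0240}) = 0.8833
E[score] = 0.0879 + 0.7122 + 0.8833 = 1.6833

1.68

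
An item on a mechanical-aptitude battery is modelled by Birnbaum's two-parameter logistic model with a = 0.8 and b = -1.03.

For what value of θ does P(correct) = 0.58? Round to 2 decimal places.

-0.63

P(θ) = 1 / (1 + exp(−a(θ − b)))
logit = ln(0.5800/0.4200) = 0.3228
θ = b + logit/(a) = -1.03 + 0.3228/0.8000 = -0.6265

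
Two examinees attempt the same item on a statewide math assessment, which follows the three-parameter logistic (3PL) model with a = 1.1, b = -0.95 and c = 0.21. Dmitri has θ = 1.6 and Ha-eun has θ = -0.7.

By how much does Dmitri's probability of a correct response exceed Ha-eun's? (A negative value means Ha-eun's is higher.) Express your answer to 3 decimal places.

P(θ) = c + (1 − c) · 1 / (1 + exp(−a(θ − b)))
P(Dmitri) = 0.9549  [exponent 2.8050]
P(Ha-eun) = 0.6590  [exponent 0.2750]
Difference = 0.9549 − 0.6590 = 0.2960

0.296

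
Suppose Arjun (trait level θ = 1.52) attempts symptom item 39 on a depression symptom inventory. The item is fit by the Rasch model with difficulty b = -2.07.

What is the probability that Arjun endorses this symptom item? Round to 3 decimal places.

0.973

P(θ) = 1 / (1 + exp(−(θ − b)))
Exponent: (1.52 − (-2.07)) = 3.5900
1/(1 + e^{-3.5900}) = 0.9731
P = 0.9731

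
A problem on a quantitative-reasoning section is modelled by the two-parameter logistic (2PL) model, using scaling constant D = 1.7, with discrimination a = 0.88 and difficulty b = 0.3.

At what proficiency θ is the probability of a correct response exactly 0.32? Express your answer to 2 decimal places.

-0.20

P(θ) = 1 / (1 + exp(−D·a(θ − b)))
logit = ln(0.3200/0.6800) = -0.7538
θ = b + logit/(1.7·a) = 0.3 + (-0.7538)/1.4960 = -0.2039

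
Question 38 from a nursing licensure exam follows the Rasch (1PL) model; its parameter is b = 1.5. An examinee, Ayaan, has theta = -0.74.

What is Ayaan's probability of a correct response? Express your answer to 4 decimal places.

P(theta) = 1 / (1 + exp(−(theta − b)))
Exponent: (-0.74 − 1.5) = -2.2400
1/(1 + e^{2.2400}) = 0.0962
P = 0.0962

0.0962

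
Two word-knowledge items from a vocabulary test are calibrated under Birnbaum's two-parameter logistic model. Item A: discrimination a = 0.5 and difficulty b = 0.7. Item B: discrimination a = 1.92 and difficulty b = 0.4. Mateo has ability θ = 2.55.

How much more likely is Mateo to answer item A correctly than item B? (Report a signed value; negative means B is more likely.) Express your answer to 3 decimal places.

P(θ) = 1 / (1 + exp(−a(θ − b)))
P_A = 0.7161
P_B = 0.9841
P_A − P_B = -0.2681

-0.268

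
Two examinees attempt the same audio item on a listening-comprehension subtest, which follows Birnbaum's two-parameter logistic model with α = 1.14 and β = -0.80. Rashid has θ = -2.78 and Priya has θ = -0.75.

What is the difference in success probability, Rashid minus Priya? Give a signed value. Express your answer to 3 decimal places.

-0.420

P(θ) = 1 / (1 + exp(−α(θ − β)))
P(Rashid) = 0.0947  [exponent -2.2572]
P(Priya) = 0.5142  [exponent 0.0570]
Difference = 0.0947 − 0.5142 = -0.4195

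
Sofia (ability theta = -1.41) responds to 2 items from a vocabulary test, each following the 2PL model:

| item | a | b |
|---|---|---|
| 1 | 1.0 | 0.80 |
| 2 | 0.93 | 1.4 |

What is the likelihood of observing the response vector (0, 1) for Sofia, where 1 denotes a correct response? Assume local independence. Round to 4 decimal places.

P(theta) = 1 / (1 + exp(−a(theta − b)))
P_1 = 1/(1+e^{2.2100}) = 0.0989
P_2 = 1/(1+e^{2.6133}) = 0.0683
L = (1−P_1) × P_2 = 0.9011 × 0.0683 = 0.06154

0.0615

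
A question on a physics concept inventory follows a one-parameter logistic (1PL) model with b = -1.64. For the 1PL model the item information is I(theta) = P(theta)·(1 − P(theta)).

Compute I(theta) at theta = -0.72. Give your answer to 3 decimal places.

P = 1/(1+e^{-0.9200}) = 0.7150
P(1−P) = 0.7150 × 0.2850 = 0.2038
I = P(1−P) = 0.20376

0.204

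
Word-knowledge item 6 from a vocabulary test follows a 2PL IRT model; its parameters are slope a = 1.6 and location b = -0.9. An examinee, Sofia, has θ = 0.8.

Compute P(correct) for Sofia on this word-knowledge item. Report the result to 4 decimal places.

0.9382

P(θ) = 1 / (1 + exp(−a(θ − b)))
Exponent: 1.6 × (0.8 − (-0.9)) = 2.7200
1/(1 + e^{-2.7200}) = 0.9382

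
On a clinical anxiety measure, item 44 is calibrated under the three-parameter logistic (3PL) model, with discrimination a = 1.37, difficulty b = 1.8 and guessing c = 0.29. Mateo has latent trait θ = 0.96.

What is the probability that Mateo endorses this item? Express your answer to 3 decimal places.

0.461

P(θ) = c + (1 − c) · 1 / (1 + exp(−a(θ − b)))
Exponent: 1.37 × (0.96 − 1.8) = -1.1508
1/(1 + e^{1.1508}) = 0.2403
P = 0.29 + 0.71 × 0.2403 = 0.4606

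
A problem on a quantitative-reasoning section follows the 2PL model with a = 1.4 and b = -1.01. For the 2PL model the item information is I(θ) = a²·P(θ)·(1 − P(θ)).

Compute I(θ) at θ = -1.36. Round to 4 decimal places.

0.4617

P = 1/(1+e^{0.4900}) = 0.3799
P(1−P) = 0.3799 × 0.6201 = 0.2356
I = a² × P(1−P) = 1.4² × 0.2356 = 0.46173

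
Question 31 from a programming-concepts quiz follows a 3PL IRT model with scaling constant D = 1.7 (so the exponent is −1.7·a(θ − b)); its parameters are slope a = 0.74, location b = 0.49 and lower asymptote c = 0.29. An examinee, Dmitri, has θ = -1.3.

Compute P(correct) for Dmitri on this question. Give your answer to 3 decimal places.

0.358

P(θ) = c + (1 − c) · 1 / (1 + exp(−D·a(θ − b)))
Exponent: 1.7 × 0.74 × (-1.3 − 0.49) = -2.2518
1/(1 + e^{2.2518}) = 0.0952
P = 0.29 + 0.71 × 0.0952 = 0.3576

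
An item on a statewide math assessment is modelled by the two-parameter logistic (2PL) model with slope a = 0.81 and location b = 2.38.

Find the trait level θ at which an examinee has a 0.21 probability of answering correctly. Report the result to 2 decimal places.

P(θ) = 1 / (1 + exp(−a(θ − b)))
logit = ln(0.2100/0.7900) = -1.3249
θ = b + logit/(a) = 2.38 + (-1.3249)/0.8100 = 0.7443

0.74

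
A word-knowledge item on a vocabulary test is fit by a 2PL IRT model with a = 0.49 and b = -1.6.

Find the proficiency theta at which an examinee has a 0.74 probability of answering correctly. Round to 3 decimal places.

0.535

P(theta) = 1 / (1 + exp(−a(theta − b)))
logit = ln(0.7400/0.2600) = 1.0460
theta = b + logit/(a) = -1.6 + 1.0460/0.4900 = 0.5346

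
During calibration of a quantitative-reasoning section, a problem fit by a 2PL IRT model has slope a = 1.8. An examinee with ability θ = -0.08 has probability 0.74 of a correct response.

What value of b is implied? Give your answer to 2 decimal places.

P(θ) = 1 / (1 + exp(−a(θ − b)))
logit(0.74) = ln(0.74/0.26) = 1.0460
b = θ − logit/(a) = -0.08 − 1.0460/1.8000 = -0.6611

-0.66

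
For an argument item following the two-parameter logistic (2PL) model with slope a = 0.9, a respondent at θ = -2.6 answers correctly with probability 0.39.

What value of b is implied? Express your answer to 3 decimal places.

-2.103

P(θ) = 1 / (1 + exp(−a(θ − b)))
logit(0.39) = ln(0.39/0.61) = -0.4473
b = θ − logit/(a) = -2.6 − (-0.4473)/0.9000 = -2.1030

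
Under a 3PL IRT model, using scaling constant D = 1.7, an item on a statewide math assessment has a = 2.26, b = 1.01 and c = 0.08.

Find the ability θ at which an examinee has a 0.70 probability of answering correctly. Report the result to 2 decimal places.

P(θ) = c + (1 − c) · 1 / (1 + exp(−D·a(θ − b)))
Remove guessing floor: (0.70 − 0.08)/(1 − 0.08) = 0.6739
logit = ln(0.6739/0.3261) = 0.7259
θ = b + logit/(1.7·a) = 1.01 + 0.7259/3.8420 = 1.1989

1.20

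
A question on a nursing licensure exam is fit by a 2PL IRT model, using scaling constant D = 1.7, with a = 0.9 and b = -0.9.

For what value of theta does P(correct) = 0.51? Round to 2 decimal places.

P(theta) = 1 / (1 + exp(−D·a(theta − b)))
logit = ln(0.5100/0.4900) = 0.0400
theta = b + logit/(1.7·a) = -0.9 + 0.0400/1.5300 = -0.8739

-0.87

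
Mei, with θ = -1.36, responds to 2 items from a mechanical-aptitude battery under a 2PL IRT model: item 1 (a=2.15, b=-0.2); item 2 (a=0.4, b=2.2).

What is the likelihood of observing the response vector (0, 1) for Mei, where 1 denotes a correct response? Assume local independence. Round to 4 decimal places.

0.1792

P(θ) = 1 / (1 + exp(−a(θ − b)))
P_1 = 1/(1+e^{2.4940}) = 0.0763
P_2 = 1/(1+e^{1.4240}) = 0.1940
L = (1−P_1) × P_2 = 0.9237 × 0.1940 = 0.17923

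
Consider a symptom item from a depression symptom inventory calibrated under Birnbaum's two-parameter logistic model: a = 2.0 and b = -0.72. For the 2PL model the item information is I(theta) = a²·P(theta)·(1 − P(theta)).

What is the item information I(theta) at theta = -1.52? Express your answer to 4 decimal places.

0.5591

P = 1/(1+e^{1.6000}) = 0.1680
P(1−P) = 0.1680 × 0.8320 = 0.1398
I = a² × P(1−P) = 2.0² × 0.1398 = 0.55906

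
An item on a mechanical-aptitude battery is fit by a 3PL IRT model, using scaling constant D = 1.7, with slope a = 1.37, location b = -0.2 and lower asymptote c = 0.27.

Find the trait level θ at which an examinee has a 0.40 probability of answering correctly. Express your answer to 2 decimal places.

P(θ) = c + (1 − c) · 1 / (1 + exp(−D·a(θ − b)))
Remove guessing floor: (0.40 − 0.27)/(1 − 0.27) = 0.1781
logit = ln(0.1781/0.8219) = -1.5294
θ = b + logit/(1.7·a) = -0.2 + (-1.5294)/2.3290 = -0.8567

-0.86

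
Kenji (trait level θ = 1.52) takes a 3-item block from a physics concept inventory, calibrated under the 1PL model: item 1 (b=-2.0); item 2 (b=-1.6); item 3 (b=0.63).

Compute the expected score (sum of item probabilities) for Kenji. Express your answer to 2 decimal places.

P(θ) = 1 / (1 + exp(−(θ − b)))
P_1 = 1/(1+e^{-3.5200}) = 0.9713
P_2 = 1/(1+e^{-3.1200}) = 0.9577
P_3 = 1/(1+e^{-0.8900}) = 0.7089
E[score] = 0.9713 + 0.9577 + 0.7089 = 2.6379

2.64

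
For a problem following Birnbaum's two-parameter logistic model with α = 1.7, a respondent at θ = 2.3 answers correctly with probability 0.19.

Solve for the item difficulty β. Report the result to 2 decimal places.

P(θ) = 1 / (1 + exp(−α(θ − β)))
logit(0.19) = ln(0.19/0.81) = -1.4500
β = θ − logit/(α) = 2.3 − (-1.4500)/1.7000 = 3.1529

3.15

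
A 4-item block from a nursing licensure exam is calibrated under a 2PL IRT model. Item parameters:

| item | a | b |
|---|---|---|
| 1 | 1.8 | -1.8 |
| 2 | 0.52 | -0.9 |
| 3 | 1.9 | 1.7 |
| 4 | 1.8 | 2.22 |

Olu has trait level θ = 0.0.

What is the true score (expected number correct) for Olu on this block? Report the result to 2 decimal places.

1.63

P(θ) = 1 / (1 + exp(−a(θ − b)))
P_1 = 1/(1+e^{-3.2400}) = 0.9623
P_2 = 1/(1+e^{-0.4680}) = 0.6149
P_3 = 1/(1+e^{3.2300}) = 0.0381
P_4 = 1/(1+e^{3.9960}) = 0.0181
E[score] = 0.9623 + 0.6149 + 0.0381 + 0.0181 = 1.6333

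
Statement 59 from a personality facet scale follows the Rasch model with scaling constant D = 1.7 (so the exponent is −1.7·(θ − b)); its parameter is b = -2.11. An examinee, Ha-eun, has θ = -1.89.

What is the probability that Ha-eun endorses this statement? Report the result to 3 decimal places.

P(θ) = 1 / (1 + exp(−D·(θ − b)))
Exponent: 1.7 × (-1.89 − (-2.11)) = 0.3740
1/(1 + e^{-0.3740}) = 0.5924
P = 0.5924

0.592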